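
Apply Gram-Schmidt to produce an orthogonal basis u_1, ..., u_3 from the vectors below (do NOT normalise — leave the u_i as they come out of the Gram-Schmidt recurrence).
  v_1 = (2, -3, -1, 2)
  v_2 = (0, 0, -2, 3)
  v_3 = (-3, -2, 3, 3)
Orthogonal basis:
  u_1 = (2, -3, -1, 2)
  u_2 = (-8/9, 4/3, -14/9, 19/9)
  u_3 = (-54/17, -59/34, 117/34, 39/17)

Apply the Gram-Schmidt recurrence
  u_1 = v_1
  u_i = v_i − Σ_{j<i} ((v_i · u_j) / (u_j · u_j)) · u_j.

Step by step this gives:
  u_1 = (2, -3, -1, 2)
  u_2 = (-8/9, 4/3, -14/9, 19/9)
  u_3 = (-54/17, -59/34, 117/34, 39/17)

Orthogonality check:
  u_2 · u_1 = 0 (should be 0)
  u_3 · u_1 = 0 (should be 0)
  u_3 · u_2 = 0 (should be 0)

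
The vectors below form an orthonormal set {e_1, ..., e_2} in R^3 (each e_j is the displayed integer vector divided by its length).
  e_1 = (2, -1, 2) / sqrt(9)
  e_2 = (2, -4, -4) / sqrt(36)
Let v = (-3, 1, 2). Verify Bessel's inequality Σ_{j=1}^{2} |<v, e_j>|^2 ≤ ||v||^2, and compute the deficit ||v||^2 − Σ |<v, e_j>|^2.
Σ |<v, e_j>|^2 = 10; ||v||^2 = 14; deficit = 4

Write each e_j = u_j / sqrt(<u_j, u_j>) where u_j is the displayed integer vector. Then <v, e_j> = <v, u_j> / sqrt(<u_j, u_j>), so |<v, e_j>|^2 = <v, u_j>^2 / <u_j, u_j>.
Coefficients: <v, e_1> = -3/sqrt(9), <v, e_2> = -18/sqrt(36).
Square and sum: Σ |<v, e_j>|^2 = 10.
Compute ||v||^2 = v·v = 14.
Deficit = 14 − 10 = 4 ≥ 0, confirming Bessel's inequality. (The deficit equals ||v − Σ <v,e_j> e_j||^2, the squared distance from v to span{e_j}.)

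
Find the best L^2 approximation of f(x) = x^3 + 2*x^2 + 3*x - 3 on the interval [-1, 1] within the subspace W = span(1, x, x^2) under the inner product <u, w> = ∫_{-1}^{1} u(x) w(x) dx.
g(x) = 2*x^2 + 18*x/5 - 3

The best approximation g ∈ W is the orthogonal projection of f onto W. Writing g = a_0 + a_1 x + a_2 x^2, the coefficients solve the normal equations G · a = b where
  G_{ij} = <φ_i, φ_j> and b_i = <f, φ_i>, with φ_0 = 1, φ_1 = x, φ_2 = x^2.
G =
  [2, 0, 2/3]
  [0, 2/3, 0]
  [2/3, 0, 2/5],
b = (-14/3, 12/5, -6/5).
Solving gives a_0 = -3, a_1 = 18/5, a_2 = 2, so
  g(x) = 2*x^2 + 18*x/5 - 3.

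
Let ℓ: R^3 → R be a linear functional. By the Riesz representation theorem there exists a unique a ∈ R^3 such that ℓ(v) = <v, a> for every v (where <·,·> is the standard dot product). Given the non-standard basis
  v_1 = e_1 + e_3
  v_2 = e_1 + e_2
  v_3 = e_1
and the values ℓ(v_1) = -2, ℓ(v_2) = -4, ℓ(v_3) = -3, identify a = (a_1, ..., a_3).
a = (-3, -1, 1)

Write a = (a_1, ..., a_3) in the standard basis. For each basis vector v_i, ℓ(v_i) = <v_i, a> is a linear equation in the a_j's. Collect the n equations into a matrix system V a = ℓ, where row i of V is v_i (expressed in the standard basis). Since V is invertible (lower-triangular with 1s on the diagonal, up to permutation), solve by back-substitution:
  V =
[[1, 0, 1],
 [1, 1, 0],
 [1, 0, 0]]
  V a = (-2, -4, -3)
Solving gives a = (-3, -1, 1).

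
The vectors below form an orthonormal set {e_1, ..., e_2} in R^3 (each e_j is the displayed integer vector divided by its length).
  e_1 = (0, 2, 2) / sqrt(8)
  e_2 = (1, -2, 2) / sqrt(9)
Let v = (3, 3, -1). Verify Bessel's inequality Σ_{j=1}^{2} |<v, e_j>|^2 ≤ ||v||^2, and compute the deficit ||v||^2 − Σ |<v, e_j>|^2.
Σ |<v, e_j>|^2 = 43/9; ||v||^2 = 19; deficit = 128/9

Write each e_j = u_j / sqrt(<u_j, u_j>) where u_j is the displayed integer vector. Then <v, e_j> = <v, u_j> / sqrt(<u_j, u_j>), so |<v, e_j>|^2 = <v, u_j>^2 / <u_j, u_j>.
Coefficients: <v, e_1> = 4/sqrt(8), <v, e_2> = -5/sqrt(9).
Square and sum: Σ |<v, e_j>|^2 = 43/9.
Compute ||v||^2 = v·v = 19.
Deficit = 19 − 43/9 = 128/9 ≥ 0, confirming Bessel's inequality. (The deficit equals ||v − Σ <v,e_j> e_j||^2, the squared distance from v to span{e_j}.)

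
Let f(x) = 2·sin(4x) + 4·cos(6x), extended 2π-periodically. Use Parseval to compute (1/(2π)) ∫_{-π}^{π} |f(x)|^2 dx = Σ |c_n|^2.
Σ |c_n|^2 = 10

Expand |f|^2 and use orthogonality of {sin(nx), cos(mx)} on [-π, π]:
  ∫_{-π}^{π} sin(nx)^2 dx = π, ∫ cos(mx)^2 dx = π, and cross terms integrate to 0.
So ∫_{-π}^{π} f(x)^2 dx = 2^2 · π + 4^2 · π = (4 + 16)π.
Divide by 2π: (4 + 16)/2 = 10.
By Parseval, this equals Σ |c_n|^2.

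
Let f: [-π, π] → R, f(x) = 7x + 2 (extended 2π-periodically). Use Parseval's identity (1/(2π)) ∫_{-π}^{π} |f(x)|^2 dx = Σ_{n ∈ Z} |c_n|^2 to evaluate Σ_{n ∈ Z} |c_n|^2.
Σ |c_n|^2 = 49π^2/3 + 4

Expand and integrate term by term over [-π, π]:
  ∫ (7x)^2 dx = 49·(2π^3/3); ∫ 2·7·(2)·x dx = 0 (odd integrand); ∫ 2^2 dx = 4·2π.
So (1/(2π)) ∫_{-π}^{π} (7x + 2)^2 dx = 49π^2/3 + 4 = 49π^2/3 + 4.
Parseval ⇒ Σ |c_n|^2 = 49π^2/3 + 4.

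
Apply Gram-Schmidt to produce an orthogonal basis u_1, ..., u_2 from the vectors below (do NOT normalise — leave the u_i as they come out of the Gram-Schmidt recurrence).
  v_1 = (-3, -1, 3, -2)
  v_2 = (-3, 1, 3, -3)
Orthogonal basis:
  u_1 = (-3, -1, 3, -2)
  u_2 = (0, 2, 0, -1)

Apply the Gram-Schmidt recurrence
  u_1 = v_1
  u_i = v_i − Σ_{j<i} ((v_i · u_j) / (u_j · u_j)) · u_j.

Step by step this gives:
  u_1 = (-3, -1, 3, -2)
  u_2 = (0, 2, 0, -1)

Orthogonality check:
  u_2 · u_1 = 0 (should be 0)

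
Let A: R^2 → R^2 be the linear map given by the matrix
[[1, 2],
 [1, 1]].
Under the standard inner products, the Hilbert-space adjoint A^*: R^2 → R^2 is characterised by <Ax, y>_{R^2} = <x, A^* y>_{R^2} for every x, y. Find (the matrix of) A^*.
A^* = A^T =
[[1, 1],
 [2, 1]]

For real matrices with standard dot products, the defining identity <Ax, y> = <x, A^* y> gives (Ax)^T y = x^T (A^*) y, i.e. x^T A^T y = x^T (A^*) y. Since this holds for all x, y, we must have A^* = A^T. Therefore
A^* =
[[1, 1],
 [2, 1]].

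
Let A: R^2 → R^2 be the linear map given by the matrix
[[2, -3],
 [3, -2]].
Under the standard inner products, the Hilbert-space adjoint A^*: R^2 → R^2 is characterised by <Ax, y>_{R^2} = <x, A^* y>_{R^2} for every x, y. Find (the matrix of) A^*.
A^* = A^T =
[[2, 3],
 [-3, -2]]

For real matrices with standard dot products, the defining identity <Ax, y> = <x, A^* y> gives (Ax)^T y = x^T (A^*) y, i.e. x^T A^T y = x^T (A^*) y. Since this holds for all x, y, we must have A^* = A^T. Therefore
A^* =
[[2, 3],
 [-3, -2]].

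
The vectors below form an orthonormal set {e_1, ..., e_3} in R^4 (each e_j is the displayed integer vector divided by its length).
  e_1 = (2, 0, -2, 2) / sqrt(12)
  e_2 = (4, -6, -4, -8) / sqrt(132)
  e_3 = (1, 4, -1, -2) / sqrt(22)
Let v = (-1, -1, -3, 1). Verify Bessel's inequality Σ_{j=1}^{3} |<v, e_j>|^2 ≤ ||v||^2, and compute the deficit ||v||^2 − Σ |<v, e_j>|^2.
Σ |<v, e_j>|^2 = 4; ||v||^2 = 12; deficit = 8

Write each e_j = u_j / sqrt(<u_j, u_j>) where u_j is the displayed integer vector. Then <v, e_j> = <v, u_j> / sqrt(<u_j, u_j>), so |<v, e_j>|^2 = <v, u_j>^2 / <u_j, u_j>.
Coefficients: <v, e_1> = 6/sqrt(12), <v, e_2> = 6/sqrt(132), <v, e_3> = -4/sqrt(22).
Square and sum: Σ |<v, e_j>|^2 = 4.
Compute ||v||^2 = v·v = 12.
Deficit = 12 − 4 = 8 ≥ 0, confirming Bessel's inequality. (The deficit equals ||v − Σ <v,e_j> e_j||^2, the squared distance from v to span{e_j}.)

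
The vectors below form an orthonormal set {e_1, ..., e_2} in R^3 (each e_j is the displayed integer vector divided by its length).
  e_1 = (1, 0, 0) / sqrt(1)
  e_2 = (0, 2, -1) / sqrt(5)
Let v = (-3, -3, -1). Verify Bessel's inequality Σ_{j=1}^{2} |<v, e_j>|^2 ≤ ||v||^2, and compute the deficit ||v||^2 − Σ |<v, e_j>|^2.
Σ |<v, e_j>|^2 = 14; ||v||^2 = 19; deficit = 5

Write each e_j = u_j / sqrt(<u_j, u_j>) where u_j is the displayed integer vector. Then <v, e_j> = <v, u_j> / sqrt(<u_j, u_j>), so |<v, e_j>|^2 = <v, u_j>^2 / <u_j, u_j>.
Coefficients: <v, e_1> = -3/sqrt(1), <v, e_2> = -5/sqrt(5).
Square and sum: Σ |<v, e_j>|^2 = 14.
Compute ||v||^2 = v·v = 19.
Deficit = 19 − 14 = 5 ≥ 0, confirming Bessel's inequality. (The deficit equals ||v − Σ <v,e_j> e_j||^2, the squared distance from v to span{e_j}.)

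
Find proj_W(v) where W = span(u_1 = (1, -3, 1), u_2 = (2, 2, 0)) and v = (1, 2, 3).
proj_W(v) = (31/18, 23/18, 1/9)

Set up U = [u_1 | ... | u_2] ∈ R^(3×2). The projector onto W = col(U) is P = U (U^T U)^(-1) U^T.
Compute U^T U =
  [11, -4]
  [-4, 8],
and U^T v = (-2, 6).
Solve U^T U · c = U^T v for the coefficients: c = (1/9, 29/36). The projection is proj_W(v) = U c.
Check: (v - proj_W(v)) · u_1 = 0  (should be 0).
Check: (v - proj_W(v)) · u_2 = 0  (should be 0).
Result: proj_W(v) = (31/18, 23/18, 1/9).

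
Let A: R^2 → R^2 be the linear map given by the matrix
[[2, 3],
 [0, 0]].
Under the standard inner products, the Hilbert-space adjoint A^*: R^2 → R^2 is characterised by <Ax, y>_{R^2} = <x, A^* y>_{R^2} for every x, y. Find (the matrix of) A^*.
A^* = A^T =
[[2, 0],
 [3, 0]]

For real matrices with standard dot products, the defining identity <Ax, y> = <x, A^* y> gives (Ax)^T y = x^T (A^*) y, i.e. x^T A^T y = x^T (A^*) y. Since this holds for all x, y, we must have A^* = A^T. Therefore
A^* =
[[2, 0],
 [3, 0]].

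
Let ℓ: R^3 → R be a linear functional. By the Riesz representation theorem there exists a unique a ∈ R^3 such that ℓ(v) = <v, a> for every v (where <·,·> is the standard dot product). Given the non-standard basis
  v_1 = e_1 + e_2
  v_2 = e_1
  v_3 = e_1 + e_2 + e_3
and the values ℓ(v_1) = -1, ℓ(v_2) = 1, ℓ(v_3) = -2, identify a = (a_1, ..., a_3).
a = (1, -2, -1)

Write a = (a_1, ..., a_3) in the standard basis. For each basis vector v_i, ℓ(v_i) = <v_i, a> is a linear equation in the a_j's. Collect the n equations into a matrix system V a = ℓ, where row i of V is v_i (expressed in the standard basis). Since V is invertible (lower-triangular with 1s on the diagonal, up to permutation), solve by back-substitution:
  V =
[[1, 1, 0],
 [1, 0, 0],
 [1, 1, 1]]
  V a = (-1, 1, -2)
Solving gives a = (1, -2, -1).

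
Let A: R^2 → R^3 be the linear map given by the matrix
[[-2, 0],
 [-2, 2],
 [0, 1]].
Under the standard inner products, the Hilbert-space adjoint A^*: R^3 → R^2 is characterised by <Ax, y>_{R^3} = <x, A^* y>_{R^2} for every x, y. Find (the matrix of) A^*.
A^* = A^T =
[[-2, -2, 0],
 [0, 2, 1]]

For real matrices with standard dot products, the defining identity <Ax, y> = <x, A^* y> gives (Ax)^T y = x^T (A^*) y, i.e. x^T A^T y = x^T (A^*) y. Since this holds for all x, y, we must have A^* = A^T. Therefore
A^* =
[[-2, -2, 0],
 [0, 2, 1]].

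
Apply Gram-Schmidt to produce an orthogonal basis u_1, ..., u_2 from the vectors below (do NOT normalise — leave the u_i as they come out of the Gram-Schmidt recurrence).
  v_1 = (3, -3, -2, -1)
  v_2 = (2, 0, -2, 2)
Orthogonal basis:
  u_1 = (3, -3, -2, -1)
  u_2 = (22/23, 24/23, -30/23, 54/23)

Apply the Gram-Schmidt recurrence
  u_1 = v_1
  u_i = v_i − Σ_{j<i} ((v_i · u_j) / (u_j · u_j)) · u_j.

Step by step this gives:
  u_1 = (3, -3, -2, -1)
  u_2 = (22/23, 24/23, -30/23, 54/23)

Orthogonality check:
  u_2 · u_1 = 0 (should be 0)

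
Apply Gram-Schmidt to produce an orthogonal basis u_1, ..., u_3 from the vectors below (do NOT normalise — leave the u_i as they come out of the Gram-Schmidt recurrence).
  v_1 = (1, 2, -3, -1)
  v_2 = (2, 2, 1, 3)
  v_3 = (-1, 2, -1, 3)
Orthogonal basis:
  u_1 = (1, 2, -3, -1)
  u_2 = (2, 2, 1, 3)
  u_3 = (-104/45, 22/45, -43/45, 23/15)

Apply the Gram-Schmidt recurrence
  u_1 = v_1
  u_i = v_i − Σ_{j<i} ((v_i · u_j) / (u_j · u_j)) · u_j.

Step by step this gives:
  u_1 = (1, 2, -3, -1)
  u_2 = (2, 2, 1, 3)
  u_3 = (-104/45, 22/45, -43/45, 23/15)

Orthogonality check:
  u_2 · u_1 = 0 (should be 0)
  u_3 · u_1 = 0 (should be 0)
  u_3 · u_2 = 0 (should be 0)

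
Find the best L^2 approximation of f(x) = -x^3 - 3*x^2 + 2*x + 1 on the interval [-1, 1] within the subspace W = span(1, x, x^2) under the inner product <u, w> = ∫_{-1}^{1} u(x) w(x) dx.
g(x) = -3*x^2 + 7*x/5 + 1

The best approximation g ∈ W is the orthogonal projection of f onto W. Writing g = a_0 + a_1 x + a_2 x^2, the coefficients solve the normal equations G · a = b where
  G_{ij} = <φ_i, φ_j> and b_i = <f, φ_i>, with φ_0 = 1, φ_1 = x, φ_2 = x^2.
G =
  [2, 0, 2/3]
  [0, 2/3, 0]
  [2/3, 0, 2/5],
b = (0, 14/15, -8/15).
Solving gives a_0 = 1, a_1 = 7/5, a_2 = -3, so
  g(x) = -3*x^2 + 7*x/5 + 1.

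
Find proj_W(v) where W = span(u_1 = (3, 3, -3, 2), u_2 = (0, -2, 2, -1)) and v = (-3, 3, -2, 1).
proj_W(v) = (-246/83, 212/83, -212/83, 65/83)

Set up U = [u_1 | ... | u_2] ∈ R^(4×2). The projector onto W = col(U) is P = U (U^T U)^(-1) U^T.
Compute U^T U =
  [31, -14]
  [-14, 9],
and U^T v = (8, -11).
Solve U^T U · c = U^T v for the coefficients: c = (-82/83, -229/83). The projection is proj_W(v) = U c.
Check: (v - proj_W(v)) · u_1 = 0  (should be 0).
Check: (v - proj_W(v)) · u_2 = 0  (should be 0).
Result: proj_W(v) = (-246/83, 212/83, -212/83, 65/83).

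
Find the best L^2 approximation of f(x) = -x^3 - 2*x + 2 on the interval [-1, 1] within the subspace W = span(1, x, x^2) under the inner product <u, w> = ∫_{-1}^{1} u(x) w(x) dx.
g(x) = 2 - 13*x/5

The best approximation g ∈ W is the orthogonal projection of f onto W. Writing g = a_0 + a_1 x + a_2 x^2, the coefficients solve the normal equations G · a = b where
  G_{ij} = <φ_i, φ_j> and b_i = <f, φ_i>, with φ_0 = 1, φ_1 = x, φ_2 = x^2.
G =
  [2, 0, 2/3]
  [0, 2/3, 0]
  [2/3, 0, 2/5],
b = (4, -26/15, 4/3).
Solving gives a_0 = 2, a_1 = -13/5, a_2 = 0, so
  g(x) = 2 - 13*x/5.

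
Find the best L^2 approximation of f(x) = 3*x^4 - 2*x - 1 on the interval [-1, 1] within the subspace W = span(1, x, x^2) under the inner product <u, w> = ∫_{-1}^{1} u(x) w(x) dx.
g(x) = 18*x^2/7 - 2*x - 44/35

The best approximation g ∈ W is the orthogonal projection of f onto W. Writing g = a_0 + a_1 x + a_2 x^2, the coefficients solve the normal equations G · a = b where
  G_{ij} = <φ_i, φ_j> and b_i = <f, φ_i>, with φ_0 = 1, φ_1 = x, φ_2 = x^2.
G =
  [2, 0, 2/3]
  [0, 2/3, 0]
  [2/3, 0, 2/5],
b = (-4/5, -4/3, 4/21).
Solving gives a_0 = -44/35, a_1 = -2, a_2 = 18/7, so
  g(x) = 18*x^2/7 - 2*x - 44/35.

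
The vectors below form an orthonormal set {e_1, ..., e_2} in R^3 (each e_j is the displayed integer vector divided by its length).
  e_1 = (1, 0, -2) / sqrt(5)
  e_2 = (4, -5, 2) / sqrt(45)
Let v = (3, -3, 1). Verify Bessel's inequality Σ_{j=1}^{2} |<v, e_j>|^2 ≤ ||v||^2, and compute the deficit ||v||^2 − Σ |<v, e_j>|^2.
Σ |<v, e_j>|^2 = 170/9; ||v||^2 = 19; deficit = 1/9

Write each e_j = u_j / sqrt(<u_j, u_j>) where u_j is the displayed integer vector. Then <v, e_j> = <v, u_j> / sqrt(<u_j, u_j>), so |<v, e_j>|^2 = <v, u_j>^2 / <u_j, u_j>.
Coefficients: <v, e_1> = 1/sqrt(5), <v, e_2> = 29/sqrt(45).
Square and sum: Σ |<v, e_j>|^2 = 170/9.
Compute ||v||^2 = v·v = 19.
Deficit = 19 − 170/9 = 1/9 ≥ 0, confirming Bessel's inequality. (The deficit equals ||v − Σ <v,e_j> e_j||^2, the squared distance from v to span{e_j}.)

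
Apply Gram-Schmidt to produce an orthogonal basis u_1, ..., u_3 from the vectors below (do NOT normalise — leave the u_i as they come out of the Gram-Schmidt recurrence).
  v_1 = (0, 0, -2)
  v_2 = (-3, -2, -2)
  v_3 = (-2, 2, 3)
Orthogonal basis:
  u_1 = (0, 0, -2)
  u_2 = (-3, -2, 0)
  u_3 = (-20/13, 30/13, 0)

Apply the Gram-Schmidt recurrence
  u_1 = v_1
  u_i = v_i − Σ_{j<i} ((v_i · u_j) / (u_j · u_j)) · u_j.

Step by step this gives:
  u_1 = (0, 0, -2)
  u_2 = (-3, -2, 0)
  u_3 = (-20/13, 30/13, 0)

Orthogonality check:
  u_2 · u_1 = 0 (should be 0)
  u_3 · u_1 = 0 (should be 0)
  u_3 · u_2 = 0 (should be 0)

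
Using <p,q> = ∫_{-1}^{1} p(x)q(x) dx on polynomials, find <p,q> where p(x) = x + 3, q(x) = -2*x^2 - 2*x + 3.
<p,q> = 38/3

Expand the product: p(x)·q(x) = -2*x^3 - 8*x^2 - 3*x + 9.
∫_{-1}^{1} of each monomial x^k gives [2/(k+1) if k even, 0 if k odd]. Integrating term-by-term (or equivalently evaluating the antiderivative F(x) = -x^4/2 - 8*x^3/3 - 3*x^2/2 + 9*x at the endpoints):
  F(1) − F(−1) = 13/3 − (-25/3) = 38/3.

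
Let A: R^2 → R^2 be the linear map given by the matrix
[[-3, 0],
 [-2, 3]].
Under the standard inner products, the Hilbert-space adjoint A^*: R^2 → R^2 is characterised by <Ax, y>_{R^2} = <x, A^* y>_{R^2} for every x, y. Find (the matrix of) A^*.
A^* = A^T =
[[-3, -2],
 [0, 3]]

For real matrices with standard dot products, the defining identity <Ax, y> = <x, A^* y> gives (Ax)^T y = x^T (A^*) y, i.e. x^T A^T y = x^T (A^*) y. Since this holds for all x, y, we must have A^* = A^T. Therefore
A^* =
[[-3, -2],
 [0, 3]].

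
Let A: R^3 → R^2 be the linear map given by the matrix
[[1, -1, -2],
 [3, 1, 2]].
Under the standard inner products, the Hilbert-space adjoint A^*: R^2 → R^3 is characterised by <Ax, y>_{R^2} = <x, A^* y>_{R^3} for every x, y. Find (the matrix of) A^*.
A^* = A^T =
[[1, 3],
 [-1, 1],
 [-2, 2]]

For real matrices with standard dot products, the defining identity <Ax, y> = <x, A^* y> gives (Ax)^T y = x^T (A^*) y, i.e. x^T A^T y = x^T (A^*) y. Since this holds for all x, y, we must have A^* = A^T. Therefore
A^* =
[[1, 3],
 [-1, 1],
 [-2, 2]].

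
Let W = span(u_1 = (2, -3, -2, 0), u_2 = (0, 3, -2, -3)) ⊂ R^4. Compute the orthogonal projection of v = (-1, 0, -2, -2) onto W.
proj_W(v) = (188/349, 258/349, -548/349, -540/349)

Set up U = [u_1 | ... | u_2] ∈ R^(4×2). The projector onto W = col(U) is P = U (U^T U)^(-1) U^T.
Compute U^T U =
  [17, -5]
  [-5, 22],
and U^T v = (2, 10).
Solve U^T U · c = U^T v for the coefficients: c = (94/349, 180/349). The projection is proj_W(v) = U c.
Check: (v - proj_W(v)) · u_1 = 0  (should be 0).
Check: (v - proj_W(v)) · u_2 = 0  (should be 0).
Result: proj_W(v) = (188/349, 258/349, -548/349, -540/349).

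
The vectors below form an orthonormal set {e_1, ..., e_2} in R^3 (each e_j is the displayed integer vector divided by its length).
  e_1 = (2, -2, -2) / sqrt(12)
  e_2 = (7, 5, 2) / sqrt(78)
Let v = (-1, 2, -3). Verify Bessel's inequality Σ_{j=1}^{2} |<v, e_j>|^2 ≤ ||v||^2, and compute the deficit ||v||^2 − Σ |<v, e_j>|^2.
Σ |<v, e_j>|^2 = 3/26; ||v||^2 = 14; deficit = 361/26

Write each e_j = u_j / sqrt(<u_j, u_j>) where u_j is the displayed integer vector. Then <v, e_j> = <v, u_j> / sqrt(<u_j, u_j>), so |<v, e_j>|^2 = <v, u_j>^2 / <u_j, u_j>.
Coefficients: <v, e_1> = 0/sqrt(12), <v, e_2> = -3/sqrt(78).
Square and sum: Σ |<v, e_j>|^2 = 3/26.
Compute ||v||^2 = v·v = 14.
Deficit = 14 − 3/26 = 361/26 ≥ 0, confirming Bessel's inequality. (The deficit equals ||v − Σ <v,e_j> e_j||^2, the squared distance from v to span{e_j}.)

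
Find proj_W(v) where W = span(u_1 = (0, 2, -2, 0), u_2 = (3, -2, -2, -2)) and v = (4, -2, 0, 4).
proj_W(v) = (8/7, -37/21, 5/21, -16/21)

Set up U = [u_1 | ... | u_2] ∈ R^(4×2). The projector onto W = col(U) is P = U (U^T U)^(-1) U^T.
Compute U^T U =
  [8, 0]
  [0, 21],
and U^T v = (-4, 8).
Solve U^T U · c = U^T v for the coefficients: c = (-1/2, 8/21). The projection is proj_W(v) = U c.
Check: (v - proj_W(v)) · u_1 = 0  (should be 0).
Check: (v - proj_W(v)) · u_2 = 0  (should be 0).
Result: proj_W(v) = (8/7, -37/21, 5/21, -16/21).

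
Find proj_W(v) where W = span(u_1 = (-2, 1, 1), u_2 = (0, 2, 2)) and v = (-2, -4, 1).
proj_W(v) = (-2, -3/2, -3/2)

Set up U = [u_1 | ... | u_2] ∈ R^(3×2). The projector onto W = col(U) is P = U (U^T U)^(-1) U^T.
Compute U^T U =
  [6, 4]
  [4, 8],
and U^T v = (1, -6).
Solve U^T U · c = U^T v for the coefficients: c = (1, -5/4). The projection is proj_W(v) = U c.
Check: (v - proj_W(v)) · u_1 = 0  (should be 0).
Check: (v - proj_W(v)) · u_2 = 0  (should be 0).
Result: proj_W(v) = (-2, -3/2, -3/2).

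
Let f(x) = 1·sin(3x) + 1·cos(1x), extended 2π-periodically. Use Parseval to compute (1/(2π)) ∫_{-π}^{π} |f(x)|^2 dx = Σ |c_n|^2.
Σ |c_n|^2 = 1

Expand |f|^2 and use orthogonality of {sin(nx), cos(mx)} on [-π, π]:
  ∫_{-π}^{π} sin(nx)^2 dx = π, ∫ cos(mx)^2 dx = π, and cross terms integrate to 0.
So ∫_{-π}^{π} f(x)^2 dx = 1^2 · π + 1^2 · π = (1 + 1)π.
Divide by 2π: (1 + 1)/2 = 1.
By Parseval, this equals Σ |c_n|^2.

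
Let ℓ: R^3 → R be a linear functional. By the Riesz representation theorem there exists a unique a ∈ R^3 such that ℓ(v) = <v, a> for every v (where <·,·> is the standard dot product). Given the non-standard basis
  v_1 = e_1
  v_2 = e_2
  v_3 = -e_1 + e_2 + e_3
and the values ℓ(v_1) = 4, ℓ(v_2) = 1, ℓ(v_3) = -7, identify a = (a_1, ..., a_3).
a = (4, 1, -4)

Write a = (a_1, ..., a_3) in the standard basis. For each basis vector v_i, ℓ(v_i) = <v_i, a> is a linear equation in the a_j's. Collect the n equations into a matrix system V a = ℓ, where row i of V is v_i (expressed in the standard basis). Since V is invertible (lower-triangular with 1s on the diagonal, up to permutation), solve by back-substitution:
  V =
[[1, 0, 0],
 [0, 1, 0],
 [-1, 1, 1]]
  V a = (4, 1, -7)
Solving gives a = (4, 1, -4).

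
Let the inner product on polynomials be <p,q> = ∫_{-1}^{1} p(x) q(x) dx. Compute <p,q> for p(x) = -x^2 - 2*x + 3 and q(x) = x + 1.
<p,q> = 4

Expand the product: p(x)·q(x) = -x^3 - 3*x^2 + x + 3.
∫_{-1}^{1} of each monomial x^k gives [2/(k+1) if k even, 0 if k odd]. Integrating term-by-term (or equivalently evaluating the antiderivative F(x) = -x^4/4 - x^3 + x^2/2 + 3*x at the endpoints):
  F(1) − F(−1) = 9/4 − (-7/4) = 4.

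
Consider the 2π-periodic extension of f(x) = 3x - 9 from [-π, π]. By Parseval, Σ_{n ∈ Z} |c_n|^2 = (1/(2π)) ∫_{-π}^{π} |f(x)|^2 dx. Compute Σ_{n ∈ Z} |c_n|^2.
Σ |c_n|^2 = 3π^2 + 81

Expand and integrate term by term over [-π, π]:
  ∫ (3x)^2 dx = 9·(2π^3/3); ∫ 2·3·(-9)·x dx = 0 (odd integrand); ∫ (-9)^2 dx = 81·2π.
So (1/(2π)) ∫_{-π}^{π} (3x - 9)^2 dx = 9π^2/3 + 81 = 3π^2 + 81.
Parseval ⇒ Σ |c_n|^2 = 3π^2 + 81.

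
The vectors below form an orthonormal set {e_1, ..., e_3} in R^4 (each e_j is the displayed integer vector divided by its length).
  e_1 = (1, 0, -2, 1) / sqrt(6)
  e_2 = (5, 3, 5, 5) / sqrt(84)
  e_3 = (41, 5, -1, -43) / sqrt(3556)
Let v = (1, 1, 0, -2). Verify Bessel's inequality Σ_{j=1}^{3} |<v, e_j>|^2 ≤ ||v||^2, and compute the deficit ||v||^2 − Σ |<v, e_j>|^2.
Σ |<v, e_j>|^2 = 1299/254; ||v||^2 = 6; deficit = 225/254

Write each e_j = u_j / sqrt(<u_j, u_j>) where u_j is the displayed integer vector. Then <v, e_j> = <v, u_j> / sqrt(<u_j, u_j>), so |<v, e_j>|^2 = <v, u_j>^2 / <u_j, u_j>.
Coefficients: <v, e_1> = -1/sqrt(6), <v, e_2> = -2/sqrt(84), <v, e_3> = 132/sqrt(3556).
Square and sum: Σ |<v, e_j>|^2 = 1299/254.
Compute ||v||^2 = v·v = 6.
Deficit = 6 − 1299/254 = 225/254 ≥ 0, confirming Bessel's inequality. (The deficit equals ||v − Σ <v,e_j> e_j||^2, the squared distance from v to span{e_j}.)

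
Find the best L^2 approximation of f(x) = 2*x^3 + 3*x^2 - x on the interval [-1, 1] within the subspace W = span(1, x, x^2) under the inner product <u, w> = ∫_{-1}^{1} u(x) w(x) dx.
g(x) = 3*x^2 + x/5

The best approximation g ∈ W is the orthogonal projection of f onto W. Writing g = a_0 + a_1 x + a_2 x^2, the coefficients solve the normal equations G · a = b where
  G_{ij} = <φ_i, φ_j> and b_i = <f, φ_i>, with φ_0 = 1, φ_1 = x, φ_2 = x^2.
G =
  [2, 0, 2/3]
  [0, 2/3, 0]
  [2/3, 0, 2/5],
b = (2, 2/15, 6/5).
Solving gives a_0 = 0, a_1 = 1/5, a_2 = 3, so
  g(x) = 3*x^2 + x/5.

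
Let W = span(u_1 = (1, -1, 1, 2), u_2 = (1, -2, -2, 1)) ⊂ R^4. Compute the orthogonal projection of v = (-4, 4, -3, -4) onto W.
proj_W(v) = (-173/61, 186/61, -134/61, -333/61)

Set up U = [u_1 | ... | u_2] ∈ R^(4×2). The projector onto W = col(U) is P = U (U^T U)^(-1) U^T.
Compute U^T U =
  [7, 3]
  [3, 10],
and U^T v = (-19, -10).
Solve U^T U · c = U^T v for the coefficients: c = (-160/61, -13/61). The projection is proj_W(v) = U c.
Check: (v - proj_W(v)) · u_1 = 0  (should be 0).
Check: (v - proj_W(v)) · u_2 = 0  (should be 0).
Result: proj_W(v) = (-173/61, 186/61, -134/61, -333/61).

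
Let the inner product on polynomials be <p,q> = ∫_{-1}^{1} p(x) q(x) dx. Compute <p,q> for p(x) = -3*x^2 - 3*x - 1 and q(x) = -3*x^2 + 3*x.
<p,q> = -2/5

Expand the product: p(x)·q(x) = 9*x^4 - 6*x^2 - 3*x.
∫_{-1}^{1} of each monomial x^k gives [2/(k+1) if k even, 0 if k odd]. Integrating term-by-term (or equivalently evaluating the antiderivative F(x) = 9*x^5/5 - 2*x^3 - 3*x^2/2 at the endpoints):
  F(1) − F(−1) = -17/10 − (-13/10) = -2/5.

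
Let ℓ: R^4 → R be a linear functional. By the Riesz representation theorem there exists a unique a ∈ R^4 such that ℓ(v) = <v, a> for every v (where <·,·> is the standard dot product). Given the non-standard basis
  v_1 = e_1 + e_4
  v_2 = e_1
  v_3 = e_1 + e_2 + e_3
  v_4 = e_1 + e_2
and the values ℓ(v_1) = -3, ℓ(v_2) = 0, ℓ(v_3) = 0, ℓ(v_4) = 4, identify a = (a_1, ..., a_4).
a = (0, 4, -4, -3)

Write a = (a_1, ..., a_4) in the standard basis. For each basis vector v_i, ℓ(v_i) = <v_i, a> is a linear equation in the a_j's. Collect the n equations into a matrix system V a = ℓ, where row i of V is v_i (expressed in the standard basis). Since V is invertible (lower-triangular with 1s on the diagonal, up to permutation), solve by back-substitution:
  V =
[[1, 0, 0, 1],
 [1, 0, 0, 0],
 [1, 1, 1, 0],
 [1, 1, 0, 0]]
  V a = (-3, 0, 0, 4)
Solving gives a = (0, 4, -4, -3).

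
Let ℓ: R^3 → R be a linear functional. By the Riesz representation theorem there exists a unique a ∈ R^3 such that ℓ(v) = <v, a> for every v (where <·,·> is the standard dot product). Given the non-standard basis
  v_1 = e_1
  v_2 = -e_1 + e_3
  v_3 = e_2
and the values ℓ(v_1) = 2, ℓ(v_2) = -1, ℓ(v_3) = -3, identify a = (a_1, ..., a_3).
a = (2, -3, 1)

Write a = (a_1, ..., a_3) in the standard basis. For each basis vector v_i, ℓ(v_i) = <v_i, a> is a linear equation in the a_j's. Collect the n equations into a matrix system V a = ℓ, where row i of V is v_i (expressed in the standard basis). Since V is invertible (lower-triangular with 1s on the diagonal, up to permutation), solve by back-substitution:
  V =
[[1, 0, 0],
 [-1, 0, 1],
 [0, 1, 0]]
  V a = (2, -1, -3)
Solving gives a = (2, -3, 1).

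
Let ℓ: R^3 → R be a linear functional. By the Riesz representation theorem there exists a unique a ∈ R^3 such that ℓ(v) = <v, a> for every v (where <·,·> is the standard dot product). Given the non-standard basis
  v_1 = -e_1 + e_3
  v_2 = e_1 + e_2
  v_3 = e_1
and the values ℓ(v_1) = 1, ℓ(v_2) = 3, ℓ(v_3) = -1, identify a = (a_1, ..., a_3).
a = (-1, 4, 0)

Write a = (a_1, ..., a_3) in the standard basis. For each basis vector v_i, ℓ(v_i) = <v_i, a> is a linear equation in the a_j's. Collect the n equations into a matrix system V a = ℓ, where row i of V is v_i (expressed in the standard basis). Since V is invertible (lower-triangular with 1s on the diagonal, up to permutation), solve by back-substitution:
  V =
[[-1, 0, 1],
 [1, 1, 0],
 [1, 0, 0]]
  V a = (1, 3, -1)
Solving gives a = (-1, 4, 0).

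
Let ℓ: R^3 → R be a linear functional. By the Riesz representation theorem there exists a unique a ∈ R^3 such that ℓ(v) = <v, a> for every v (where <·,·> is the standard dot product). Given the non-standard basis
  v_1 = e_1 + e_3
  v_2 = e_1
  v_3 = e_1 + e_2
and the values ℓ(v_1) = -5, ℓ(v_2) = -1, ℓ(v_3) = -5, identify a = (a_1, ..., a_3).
a = (-1, -4, -4)

Write a = (a_1, ..., a_3) in the standard basis. For each basis vector v_i, ℓ(v_i) = <v_i, a> is a linear equation in the a_j's. Collect the n equations into a matrix system V a = ℓ, where row i of V is v_i (expressed in the standard basis). Since V is invertible (lower-triangular with 1s on the diagonal, up to permutation), solve by back-substitution:
  V =
[[1, 0, 1],
 [1, 0, 0],
 [1, 1, 0]]
  V a = (-5, -1, -5)
Solving gives a = (-1, -4, -4).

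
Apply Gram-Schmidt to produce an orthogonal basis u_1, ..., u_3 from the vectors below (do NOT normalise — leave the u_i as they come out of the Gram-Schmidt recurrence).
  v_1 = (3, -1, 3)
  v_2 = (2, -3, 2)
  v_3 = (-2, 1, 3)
Orthogonal basis:
  u_1 = (3, -1, 3)
  u_2 = (-7/19, -42/19, -7/19)
  u_3 = (-5/2, 0, 5/2)

Apply the Gram-Schmidt recurrence
  u_1 = v_1
  u_i = v_i − Σ_{j<i} ((v_i · u_j) / (u_j · u_j)) · u_j.

Step by step this gives:
  u_1 = (3, -1, 3)
  u_2 = (-7/19, -42/19, -7/19)
  u_3 = (-5/2, 0, 5/2)

Orthogonality check:
  u_2 · u_1 = 0 (should be 0)
  u_3 · u_1 = 0 (should be 0)
  u_3 · u_2 = 0 (should be 0)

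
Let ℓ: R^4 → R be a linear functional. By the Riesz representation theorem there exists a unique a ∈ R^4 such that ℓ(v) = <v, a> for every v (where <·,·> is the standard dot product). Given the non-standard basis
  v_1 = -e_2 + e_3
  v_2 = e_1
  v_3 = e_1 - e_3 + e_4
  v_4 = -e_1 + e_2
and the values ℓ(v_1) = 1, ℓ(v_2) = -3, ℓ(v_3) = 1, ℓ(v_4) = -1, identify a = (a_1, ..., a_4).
a = (-3, -4, -3, 1)

Write a = (a_1, ..., a_4) in the standard basis. For each basis vector v_i, ℓ(v_i) = <v_i, a> is a linear equation in the a_j's. Collect the n equations into a matrix system V a = ℓ, where row i of V is v_i (expressed in the standard basis). Since V is invertible (lower-triangular with 1s on the diagonal, up to permutation), solve by back-substitution:
  V =
[[0, -1, 1, 0],
 [1, 0, 0, 0],
 [1, 0, -1, 1],
 [-1, 1, 0, 0]]
  V a = (1, -3, 1, -1)
Solving gives a = (-3, -4, -3, 1).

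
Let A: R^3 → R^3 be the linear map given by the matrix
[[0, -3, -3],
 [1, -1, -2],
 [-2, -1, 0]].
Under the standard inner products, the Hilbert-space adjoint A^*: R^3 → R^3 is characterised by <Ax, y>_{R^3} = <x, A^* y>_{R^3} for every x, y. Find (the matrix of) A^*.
A^* = A^T =
[[0, 1, -2],
 [-3, -1, -1],
 [-3, -2, 0]]

For real matrices with standard dot products, the defining identity <Ax, y> = <x, A^* y> gives (Ax)^T y = x^T (A^*) y, i.e. x^T A^T y = x^T (A^*) y. Since this holds for all x, y, we must have A^* = A^T. Therefore
A^* =
[[0, 1, -2],
 [-3, -1, -1],
 [-3, -2, 0]].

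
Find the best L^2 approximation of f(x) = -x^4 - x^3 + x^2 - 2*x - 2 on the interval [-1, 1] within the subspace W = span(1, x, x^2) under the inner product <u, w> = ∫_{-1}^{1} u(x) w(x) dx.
g(x) = x^2/7 - 13*x/5 - 67/35

The best approximation g ∈ W is the orthogonal projection of f onto W. Writing g = a_0 + a_1 x + a_2 x^2, the coefficients solve the normal equations G · a = b where
  G_{ij} = <φ_i, φ_j> and b_i = <f, φ_i>, with φ_0 = 1, φ_1 = x, φ_2 = x^2.
G =
  [2, 0, 2/3]
  [0, 2/3, 0]
  [2/3, 0, 2/5],
b = (-56/15, -26/15, -128/105).
Solving gives a_0 = -67/35, a_1 = -13/5, a_2 = 1/7, so
  g(x) = x^2/7 - 13*x/5 - 67/35.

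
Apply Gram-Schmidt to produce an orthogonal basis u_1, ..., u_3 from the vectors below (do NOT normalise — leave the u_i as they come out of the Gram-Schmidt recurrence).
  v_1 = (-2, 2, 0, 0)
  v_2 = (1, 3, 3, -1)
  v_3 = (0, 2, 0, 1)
Orthogonal basis:
  u_1 = (-2, 2, 0, 0)
  u_2 = (2, 2, 3, -1)
  u_3 = (2/3, 2/3, -1/2, 7/6)

Apply the Gram-Schmidt recurrence
  u_1 = v_1
  u_i = v_i − Σ_{j<i} ((v_i · u_j) / (u_j · u_j)) · u_j.

Step by step this gives:
  u_1 = (-2, 2, 0, 0)
  u_2 = (2, 2, 3, -1)
  u_3 = (2/3, 2/3, -1/2, 7/6)

Orthogonality check:
  u_2 · u_1 = 0 (should be 0)
  u_3 · u_1 = 0 (should be 0)
  u_3 · u_2 = 0 (should be 0)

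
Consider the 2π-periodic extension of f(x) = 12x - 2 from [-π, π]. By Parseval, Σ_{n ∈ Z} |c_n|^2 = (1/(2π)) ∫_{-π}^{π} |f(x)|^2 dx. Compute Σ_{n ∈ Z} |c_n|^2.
Σ |c_n|^2 = 48π^2 + 4

Expand and integrate term by term over [-π, π]:
  ∫ (12x)^2 dx = 144·(2π^3/3); ∫ 2·12·(-2)·x dx = 0 (odd integrand); ∫ (-2)^2 dx = 4·2π.
So (1/(2π)) ∫_{-π}^{π} (12x - 2)^2 dx = 144π^2/3 + 4 = 48π^2 + 4.
Parseval ⇒ Σ |c_n|^2 = 48π^2 + 4.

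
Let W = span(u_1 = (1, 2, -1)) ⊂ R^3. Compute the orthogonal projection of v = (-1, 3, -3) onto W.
proj_W(v) = (4/3, 8/3, -4/3)

Set up U = [u_1 | ... | u_1] ∈ R^(3×1). The projector onto W = col(U) is P = U (U^T U)^(-1) U^T.
Compute U^T U =
  [6],
and U^T v = (8).
Solve U^T U · c = U^T v for the coefficients: c = (4/3). The projection is proj_W(v) = U c.
Check: (v - proj_W(v)) · u_1 = 0  (should be 0).
Result: proj_W(v) = (4/3, 8/3, -4/3).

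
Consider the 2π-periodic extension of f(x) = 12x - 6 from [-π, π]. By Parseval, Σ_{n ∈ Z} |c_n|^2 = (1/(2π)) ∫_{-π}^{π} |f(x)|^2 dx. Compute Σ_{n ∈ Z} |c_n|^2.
Σ |c_n|^2 = 48π^2 + 36

Expand and integrate term by term over [-π, π]:
  ∫ (12x)^2 dx = 144·(2π^3/3); ∫ 2·12·(-6)·x dx = 0 (odd integrand); ∫ (-6)^2 dx = 36·2π.
So (1/(2π)) ∫_{-π}^{π} (12x - 6)^2 dx = 144π^2/3 + 36 = 48π^2 + 36.
Parseval ⇒ Σ |c_n|^2 = 48π^2 + 36.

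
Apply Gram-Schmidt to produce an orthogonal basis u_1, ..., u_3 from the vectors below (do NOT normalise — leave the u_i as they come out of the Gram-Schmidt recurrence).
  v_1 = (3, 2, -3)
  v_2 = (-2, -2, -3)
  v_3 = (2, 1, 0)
Orthogonal basis:
  u_1 = (3, 2, -3)
  u_2 = (-41/22, -21/11, -69/22)
  u_3 = (108/373, -135/373, 18/373)

Apply the Gram-Schmidt recurrence
  u_1 = v_1
  u_i = v_i − Σ_{j<i} ((v_i · u_j) / (u_j · u_j)) · u_j.

Step by step this gives:
  u_1 = (3, 2, -3)
  u_2 = (-41/22, -21/11, -69/22)
  u_3 = (108/373, -135/373, 18/373)

Orthogonality check:
  u_2 · u_1 = 0 (should be 0)
  u_3 · u_1 = 0 (should be 0)
  u_3 · u_2 = 0 (should be 0)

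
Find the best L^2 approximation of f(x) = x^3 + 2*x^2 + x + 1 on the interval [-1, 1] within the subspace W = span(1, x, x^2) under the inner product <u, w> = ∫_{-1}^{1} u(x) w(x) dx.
g(x) = 2*x^2 + 8*x/5 + 1

The best approximation g ∈ W is the orthogonal projection of f onto W. Writing g = a_0 + a_1 x + a_2 x^2, the coefficients solve the normal equations G · a = b where
  G_{ij} = <φ_i, φ_j> and b_i = <f, φ_i>, with φ_0 = 1, φ_1 = x, φ_2 = x^2.
G =
  [2, 0, 2/3]
  [0, 2/3, 0]
  [2/3, 0, 2/5],
b = (10/3, 16/15, 22/15).
Solving gives a_0 = 1, a_1 = 8/5, a_2 = 2, so
  g(x) = 2*x^2 + 8*x/5 + 1.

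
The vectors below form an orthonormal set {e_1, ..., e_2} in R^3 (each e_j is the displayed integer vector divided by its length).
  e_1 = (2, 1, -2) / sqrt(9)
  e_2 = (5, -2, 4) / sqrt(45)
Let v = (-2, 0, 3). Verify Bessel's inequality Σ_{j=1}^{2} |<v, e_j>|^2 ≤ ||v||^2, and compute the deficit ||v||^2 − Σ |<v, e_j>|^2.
Σ |<v, e_j>|^2 = 56/5; ||v||^2 = 13; deficit = 9/5

Write each e_j = u_j / sqrt(<u_j, u_j>) where u_j is the displayed integer vector. Then <v, e_j> = <v, u_j> / sqrt(<u_j, u_j>), so |<v, e_j>|^2 = <v, u_j>^2 / <u_j, u_j>.
Coefficients: <v, e_1> = -10/sqrt(9), <v, e_2> = 2/sqrt(45).
Square and sum: Σ |<v, e_j>|^2 = 56/5.
Compute ||v||^2 = v·v = 13.
Deficit = 13 − 56/5 = 9/5 ≥ 0, confirming Bessel's inequality. (The deficit equals ||v − Σ <v,e_j> e_j||^2, the squared distance from v to span{e_j}.)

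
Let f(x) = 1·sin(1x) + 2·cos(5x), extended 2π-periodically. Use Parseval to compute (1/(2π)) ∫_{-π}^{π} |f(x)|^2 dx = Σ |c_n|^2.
Σ |c_n|^2 = 5/2

Expand |f|^2 and use orthogonality of {sin(nx), cos(mx)} on [-π, π]:
  ∫_{-π}^{π} sin(nx)^2 dx = π, ∫ cos(mx)^2 dx = π, and cross terms integrate to 0.
So ∫_{-π}^{π} f(x)^2 dx = 1^2 · π + 2^2 · π = (1 + 4)π.
Divide by 2π: (1 + 4)/2 = 5/2.
By Parseval, this equals Σ |c_n|^2.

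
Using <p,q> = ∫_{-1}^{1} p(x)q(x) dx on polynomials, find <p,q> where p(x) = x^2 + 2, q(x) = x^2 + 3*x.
<p,q> = 26/15

Expand the product: p(x)·q(x) = x^4 + 3*x^3 + 2*x^2 + 6*x.
∫_{-1}^{1} of each monomial x^k gives [2/(k+1) if k even, 0 if k odd]. Integrating term-by-term (or equivalently evaluating the antiderivative F(x) = x^5/5 + 3*x^4/4 + 2*x^3/3 + 3*x^2 at the endpoints):
  F(1) − F(−1) = 277/60 − (173/60) = 26/15.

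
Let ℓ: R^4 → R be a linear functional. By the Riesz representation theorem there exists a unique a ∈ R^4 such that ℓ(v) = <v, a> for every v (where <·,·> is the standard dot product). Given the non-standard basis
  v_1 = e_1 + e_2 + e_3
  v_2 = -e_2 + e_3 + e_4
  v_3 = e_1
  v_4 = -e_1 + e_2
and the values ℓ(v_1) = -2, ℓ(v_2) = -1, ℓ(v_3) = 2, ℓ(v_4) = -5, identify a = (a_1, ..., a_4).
a = (2, -3, -1, -3)

Write a = (a_1, ..., a_4) in the standard basis. For each basis vector v_i, ℓ(v_i) = <v_i, a> is a linear equation in the a_j's. Collect the n equations into a matrix system V a = ℓ, where row i of V is v_i (expressed in the standard basis). Since V is invertible (lower-triangular with 1s on the diagonal, up to permutation), solve by back-substitution:
  V =
[[1, 1, 1, 0],
 [0, -1, 1, 1],
 [1, 0, 0, 0],
 [-1, 1, 0, 0]]
  V a = (-2, -1, 2, -5)
Solving gives a = (2, -3, -1, -3).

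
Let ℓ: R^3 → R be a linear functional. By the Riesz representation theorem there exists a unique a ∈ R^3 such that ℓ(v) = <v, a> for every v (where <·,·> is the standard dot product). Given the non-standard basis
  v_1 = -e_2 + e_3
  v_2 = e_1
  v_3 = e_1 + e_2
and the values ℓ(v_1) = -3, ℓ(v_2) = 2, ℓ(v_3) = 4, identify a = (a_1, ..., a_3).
a = (2, 2, -1)

Write a = (a_1, ..., a_3) in the standard basis. For each basis vector v_i, ℓ(v_i) = <v_i, a> is a linear equation in the a_j's. Collect the n equations into a matrix system V a = ℓ, where row i of V is v_i (expressed in the standard basis). Since V is invertible (lower-triangular with 1s on the diagonal, up to permutation), solve by back-substitution:
  V =
[[0, -1, 1],
 [1, 0, 0],
 [1, 1, 0]]
  V a = (-3, 2, 4)
Solving gives a = (2, 2, -1).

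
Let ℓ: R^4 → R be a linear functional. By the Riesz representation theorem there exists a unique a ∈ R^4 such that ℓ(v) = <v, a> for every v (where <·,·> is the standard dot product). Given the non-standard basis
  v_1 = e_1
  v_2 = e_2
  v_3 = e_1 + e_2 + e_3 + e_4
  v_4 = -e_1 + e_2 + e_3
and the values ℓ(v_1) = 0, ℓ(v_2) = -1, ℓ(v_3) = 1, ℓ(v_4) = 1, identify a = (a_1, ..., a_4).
a = (0, -1, 2, 0)

Write a = (a_1, ..., a_4) in the standard basis. For each basis vector v_i, ℓ(v_i) = <v_i, a> is a linear equation in the a_j's. Collect the n equations into a matrix system V a = ℓ, where row i of V is v_i (expressed in the standard basis). Since V is invertible (lower-triangular with 1s on the diagonal, up to permutation), solve by back-substitution:
  V =
[[1, 0, 0, 0],
 [0, 1, 0, 0],
 [1, 1, 1, 1],
 [-1, 1, 1, 0]]
  V a = (0, -1, 1, 1)
Solving gives a = (0, -1, 2, 0).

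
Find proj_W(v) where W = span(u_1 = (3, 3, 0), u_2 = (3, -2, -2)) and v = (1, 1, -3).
proj_W(v) = (21/11, 1/11, -8/11)

Set up U = [u_1 | ... | u_2] ∈ R^(3×2). The projector onto W = col(U) is P = U (U^T U)^(-1) U^T.
Compute U^T U =
  [18, 3]
  [3, 17],
and U^T v = (6, 7).
Solve U^T U · c = U^T v for the coefficients: c = (3/11, 4/11). The projection is proj_W(v) = U c.
Check: (v - proj_W(v)) · u_1 = 0  (should be 0).
Check: (v - proj_W(v)) · u_2 = 0  (should be 0).
Result: proj_W(v) = (21/11, 1/11, -8/11).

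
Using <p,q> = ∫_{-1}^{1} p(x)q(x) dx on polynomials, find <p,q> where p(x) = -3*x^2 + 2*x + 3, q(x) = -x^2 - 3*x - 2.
<p,q> = -64/5

Expand the product: p(x)·q(x) = 3*x^4 + 7*x^3 - 3*x^2 - 13*x - 6.
∫_{-1}^{1} of each monomial x^k gives [2/(k+1) if k even, 0 if k odd]. Integrating term-by-term (or equivalently evaluating the antiderivative F(x) = 3*x^5/5 + 7*x^4/4 - x^3 - 13*x^2/2 - 6*x at the endpoints):
  F(1) − F(−1) = -223/20 − (33/20) = -64/5.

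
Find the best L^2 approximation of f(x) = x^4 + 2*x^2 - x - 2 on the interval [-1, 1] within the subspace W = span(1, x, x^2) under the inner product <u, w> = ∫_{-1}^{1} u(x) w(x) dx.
g(x) = 20*x^2/7 - x - 73/35

The best approximation g ∈ W is the orthogonal projection of f onto W. Writing g = a_0 + a_1 x + a_2 x^2, the coefficients solve the normal equations G · a = b where
  G_{ij} = <φ_i, φ_j> and b_i = <f, φ_i>, with φ_0 = 1, φ_1 = x, φ_2 = x^2.
G =
  [2, 0, 2/3]
  [0, 2/3, 0]
  [2/3, 0, 2/5],
b = (-34/15, -2/3, -26/105).
Solving gives a_0 = -73/35, a_1 = -1, a_2 = 20/7, so
  g(x) = 20*x^2/7 - x - 73/35.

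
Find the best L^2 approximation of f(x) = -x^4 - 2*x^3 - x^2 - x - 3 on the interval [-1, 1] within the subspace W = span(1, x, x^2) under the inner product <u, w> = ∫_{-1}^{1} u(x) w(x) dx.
g(x) = -13*x^2/7 - 11*x/5 - 102/35

The best approximation g ∈ W is the orthogonal projection of f onto W. Writing g = a_0 + a_1 x + a_2 x^2, the coefficients solve the normal equations G · a = b where
  G_{ij} = <φ_i, φ_j> and b_i = <f, φ_i>, with φ_0 = 1, φ_1 = x, φ_2 = x^2.
G =
  [2, 0, 2/3]
  [0, 2/3, 0]
  [2/3, 0, 2/5],
b = (-106/15, -22/15, -94/35).
Solving gives a_0 = -102/35, a_1 = -11/5, a_2 = -13/7, so
  g(x) = -13*x^2/7 - 11*x/5 - 102/35.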